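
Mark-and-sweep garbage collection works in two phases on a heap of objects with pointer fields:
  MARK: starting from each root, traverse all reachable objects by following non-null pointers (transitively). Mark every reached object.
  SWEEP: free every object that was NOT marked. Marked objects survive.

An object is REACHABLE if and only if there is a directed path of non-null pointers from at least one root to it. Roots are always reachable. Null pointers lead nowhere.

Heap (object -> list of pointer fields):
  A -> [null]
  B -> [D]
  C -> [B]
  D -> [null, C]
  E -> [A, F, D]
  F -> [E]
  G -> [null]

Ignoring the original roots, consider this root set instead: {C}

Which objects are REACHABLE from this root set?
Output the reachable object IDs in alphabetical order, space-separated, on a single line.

Roots: C
Mark C: refs=B, marked=C
Mark B: refs=D, marked=B C
Mark D: refs=null C, marked=B C D
Unmarked (collected): A E F G

Answer: B C D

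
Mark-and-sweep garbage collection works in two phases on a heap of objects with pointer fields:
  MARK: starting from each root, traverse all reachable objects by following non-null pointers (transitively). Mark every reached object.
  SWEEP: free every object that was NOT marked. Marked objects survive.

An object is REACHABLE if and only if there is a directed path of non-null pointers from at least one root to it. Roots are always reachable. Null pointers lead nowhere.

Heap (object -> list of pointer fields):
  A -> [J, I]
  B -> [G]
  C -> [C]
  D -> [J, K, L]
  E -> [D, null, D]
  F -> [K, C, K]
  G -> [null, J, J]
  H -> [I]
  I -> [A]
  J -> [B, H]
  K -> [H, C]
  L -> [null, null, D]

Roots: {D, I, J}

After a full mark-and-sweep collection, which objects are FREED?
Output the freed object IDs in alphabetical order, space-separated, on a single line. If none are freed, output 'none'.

Answer: E F

Derivation:
Roots: D I J
Mark D: refs=J K L, marked=D
Mark I: refs=A, marked=D I
Mark J: refs=B H, marked=D I J
Mark K: refs=H C, marked=D I J K
Mark L: refs=null null D, marked=D I J K L
Mark A: refs=J I, marked=A D I J K L
Mark B: refs=G, marked=A B D I J K L
Mark H: refs=I, marked=A B D H I J K L
Mark C: refs=C, marked=A B C D H I J K L
Mark G: refs=null J J, marked=A B C D G H I J K L
Unmarked (collected): E F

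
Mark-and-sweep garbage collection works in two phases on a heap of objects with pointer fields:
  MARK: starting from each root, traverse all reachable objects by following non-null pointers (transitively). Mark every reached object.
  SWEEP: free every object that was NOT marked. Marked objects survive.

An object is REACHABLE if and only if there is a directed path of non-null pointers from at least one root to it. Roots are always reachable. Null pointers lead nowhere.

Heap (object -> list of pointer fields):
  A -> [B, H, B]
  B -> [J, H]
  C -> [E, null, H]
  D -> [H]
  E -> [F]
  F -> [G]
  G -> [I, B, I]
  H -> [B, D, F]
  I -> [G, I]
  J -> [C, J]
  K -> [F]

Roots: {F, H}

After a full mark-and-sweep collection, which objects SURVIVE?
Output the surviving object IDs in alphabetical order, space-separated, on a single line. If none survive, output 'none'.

Roots: F H
Mark F: refs=G, marked=F
Mark H: refs=B D F, marked=F H
Mark G: refs=I B I, marked=F G H
Mark B: refs=J H, marked=B F G H
Mark D: refs=H, marked=B D F G H
Mark I: refs=G I, marked=B D F G H I
Mark J: refs=C J, marked=B D F G H I J
Mark C: refs=E null H, marked=B C D F G H I J
Mark E: refs=F, marked=B C D E F G H I J
Unmarked (collected): A K

Answer: B C D E F G H I J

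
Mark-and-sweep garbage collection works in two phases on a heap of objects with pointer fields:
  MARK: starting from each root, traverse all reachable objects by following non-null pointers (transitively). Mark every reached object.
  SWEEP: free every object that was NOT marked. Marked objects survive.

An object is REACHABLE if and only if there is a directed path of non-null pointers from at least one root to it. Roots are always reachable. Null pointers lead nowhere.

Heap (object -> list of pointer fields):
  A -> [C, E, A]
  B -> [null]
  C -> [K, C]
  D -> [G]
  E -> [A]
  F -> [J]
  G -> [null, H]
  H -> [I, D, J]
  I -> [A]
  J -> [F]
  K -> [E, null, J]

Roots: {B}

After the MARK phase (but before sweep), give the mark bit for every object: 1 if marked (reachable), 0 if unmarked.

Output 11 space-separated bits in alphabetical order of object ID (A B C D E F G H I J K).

Roots: B
Mark B: refs=null, marked=B
Unmarked (collected): A C D E F G H I J K

Answer: 0 1 0 0 0 0 0 0 0 0 0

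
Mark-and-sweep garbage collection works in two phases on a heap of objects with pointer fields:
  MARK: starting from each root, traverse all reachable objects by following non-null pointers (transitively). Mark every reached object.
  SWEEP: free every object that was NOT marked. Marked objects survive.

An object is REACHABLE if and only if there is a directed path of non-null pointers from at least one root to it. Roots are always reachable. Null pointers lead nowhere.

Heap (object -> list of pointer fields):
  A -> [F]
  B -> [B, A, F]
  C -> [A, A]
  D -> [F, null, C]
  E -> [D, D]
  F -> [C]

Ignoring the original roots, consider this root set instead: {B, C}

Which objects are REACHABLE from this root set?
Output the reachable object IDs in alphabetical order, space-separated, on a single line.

Answer: A B C F

Derivation:
Roots: B C
Mark B: refs=B A F, marked=B
Mark C: refs=A A, marked=B C
Mark A: refs=F, marked=A B C
Mark F: refs=C, marked=A B C F
Unmarked (collected): D E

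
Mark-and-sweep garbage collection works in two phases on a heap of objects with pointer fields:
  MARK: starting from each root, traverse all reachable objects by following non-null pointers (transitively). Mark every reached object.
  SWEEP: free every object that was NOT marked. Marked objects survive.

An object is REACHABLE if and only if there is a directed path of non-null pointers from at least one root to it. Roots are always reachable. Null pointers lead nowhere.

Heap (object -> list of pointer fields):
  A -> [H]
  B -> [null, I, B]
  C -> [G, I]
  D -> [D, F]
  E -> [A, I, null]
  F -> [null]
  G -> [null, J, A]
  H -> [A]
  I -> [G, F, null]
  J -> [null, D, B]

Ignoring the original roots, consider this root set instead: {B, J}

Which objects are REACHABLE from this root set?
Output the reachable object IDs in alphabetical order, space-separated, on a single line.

Roots: B J
Mark B: refs=null I B, marked=B
Mark J: refs=null D B, marked=B J
Mark I: refs=G F null, marked=B I J
Mark D: refs=D F, marked=B D I J
Mark G: refs=null J A, marked=B D G I J
Mark F: refs=null, marked=B D F G I J
Mark A: refs=H, marked=A B D F G I J
Mark H: refs=A, marked=A B D F G H I J
Unmarked (collected): C E

Answer: A B D F G H I J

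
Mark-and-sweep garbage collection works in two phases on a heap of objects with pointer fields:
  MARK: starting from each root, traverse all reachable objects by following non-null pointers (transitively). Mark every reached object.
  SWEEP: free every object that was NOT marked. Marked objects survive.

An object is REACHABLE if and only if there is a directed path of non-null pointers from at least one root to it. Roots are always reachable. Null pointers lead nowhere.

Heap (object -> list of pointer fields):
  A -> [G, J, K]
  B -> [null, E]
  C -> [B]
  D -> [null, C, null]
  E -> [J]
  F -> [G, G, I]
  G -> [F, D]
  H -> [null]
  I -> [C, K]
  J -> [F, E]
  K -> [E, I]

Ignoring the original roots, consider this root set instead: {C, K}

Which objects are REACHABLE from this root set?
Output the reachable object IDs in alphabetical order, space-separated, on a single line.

Answer: B C D E F G I J K

Derivation:
Roots: C K
Mark C: refs=B, marked=C
Mark K: refs=E I, marked=C K
Mark B: refs=null E, marked=B C K
Mark E: refs=J, marked=B C E K
Mark I: refs=C K, marked=B C E I K
Mark J: refs=F E, marked=B C E I J K
Mark F: refs=G G I, marked=B C E F I J K
Mark G: refs=F D, marked=B C E F G I J K
Mark D: refs=null C null, marked=B C D E F G I J K
Unmarked (collected): A H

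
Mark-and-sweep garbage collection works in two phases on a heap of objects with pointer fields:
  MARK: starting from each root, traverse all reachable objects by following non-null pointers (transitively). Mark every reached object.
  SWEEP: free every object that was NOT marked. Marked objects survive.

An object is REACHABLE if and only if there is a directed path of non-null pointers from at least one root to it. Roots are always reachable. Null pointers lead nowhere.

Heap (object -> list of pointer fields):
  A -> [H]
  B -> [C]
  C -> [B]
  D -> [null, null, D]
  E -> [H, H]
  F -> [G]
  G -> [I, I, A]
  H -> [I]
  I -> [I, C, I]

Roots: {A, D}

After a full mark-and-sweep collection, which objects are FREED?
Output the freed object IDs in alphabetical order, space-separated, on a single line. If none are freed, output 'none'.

Answer: E F G

Derivation:
Roots: A D
Mark A: refs=H, marked=A
Mark D: refs=null null D, marked=A D
Mark H: refs=I, marked=A D H
Mark I: refs=I C I, marked=A D H I
Mark C: refs=B, marked=A C D H I
Mark B: refs=C, marked=A B C D H I
Unmarked (collected): E F G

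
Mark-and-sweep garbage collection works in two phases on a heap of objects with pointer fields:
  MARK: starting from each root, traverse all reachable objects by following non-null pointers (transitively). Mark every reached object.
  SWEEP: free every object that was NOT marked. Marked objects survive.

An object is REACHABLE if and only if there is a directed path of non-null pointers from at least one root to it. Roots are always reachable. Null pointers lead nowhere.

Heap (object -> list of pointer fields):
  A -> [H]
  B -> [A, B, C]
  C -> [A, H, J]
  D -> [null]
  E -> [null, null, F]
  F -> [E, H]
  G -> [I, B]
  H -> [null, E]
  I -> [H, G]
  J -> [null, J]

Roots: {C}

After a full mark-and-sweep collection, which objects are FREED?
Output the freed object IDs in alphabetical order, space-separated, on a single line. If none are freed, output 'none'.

Answer: B D G I

Derivation:
Roots: C
Mark C: refs=A H J, marked=C
Mark A: refs=H, marked=A C
Mark H: refs=null E, marked=A C H
Mark J: refs=null J, marked=A C H J
Mark E: refs=null null F, marked=A C E H J
Mark F: refs=E H, marked=A C E F H J
Unmarked (collected): B D G I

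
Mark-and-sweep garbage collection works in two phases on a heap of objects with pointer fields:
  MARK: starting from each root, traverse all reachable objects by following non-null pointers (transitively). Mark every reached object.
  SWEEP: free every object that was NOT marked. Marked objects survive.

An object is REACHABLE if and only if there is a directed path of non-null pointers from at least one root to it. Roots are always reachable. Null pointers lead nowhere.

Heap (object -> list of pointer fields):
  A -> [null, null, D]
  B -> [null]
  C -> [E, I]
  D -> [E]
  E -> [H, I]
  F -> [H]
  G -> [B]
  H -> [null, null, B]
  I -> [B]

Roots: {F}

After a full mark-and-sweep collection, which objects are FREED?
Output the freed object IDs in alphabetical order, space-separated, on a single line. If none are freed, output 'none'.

Roots: F
Mark F: refs=H, marked=F
Mark H: refs=null null B, marked=F H
Mark B: refs=null, marked=B F H
Unmarked (collected): A C D E G I

Answer: A C D E G I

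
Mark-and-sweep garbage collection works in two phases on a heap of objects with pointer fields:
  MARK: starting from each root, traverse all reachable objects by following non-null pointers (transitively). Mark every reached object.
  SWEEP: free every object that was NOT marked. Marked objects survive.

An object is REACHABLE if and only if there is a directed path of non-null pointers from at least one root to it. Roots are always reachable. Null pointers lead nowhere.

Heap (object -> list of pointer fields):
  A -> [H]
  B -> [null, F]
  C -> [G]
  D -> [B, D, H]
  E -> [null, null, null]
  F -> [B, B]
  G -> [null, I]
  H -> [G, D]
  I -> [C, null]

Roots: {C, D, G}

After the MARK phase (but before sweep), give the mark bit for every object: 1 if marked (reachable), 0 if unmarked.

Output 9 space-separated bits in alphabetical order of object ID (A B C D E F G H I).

Answer: 0 1 1 1 0 1 1 1 1

Derivation:
Roots: C D G
Mark C: refs=G, marked=C
Mark D: refs=B D H, marked=C D
Mark G: refs=null I, marked=C D G
Mark B: refs=null F, marked=B C D G
Mark H: refs=G D, marked=B C D G H
Mark I: refs=C null, marked=B C D G H I
Mark F: refs=B B, marked=B C D F G H I
Unmarked (collected): A E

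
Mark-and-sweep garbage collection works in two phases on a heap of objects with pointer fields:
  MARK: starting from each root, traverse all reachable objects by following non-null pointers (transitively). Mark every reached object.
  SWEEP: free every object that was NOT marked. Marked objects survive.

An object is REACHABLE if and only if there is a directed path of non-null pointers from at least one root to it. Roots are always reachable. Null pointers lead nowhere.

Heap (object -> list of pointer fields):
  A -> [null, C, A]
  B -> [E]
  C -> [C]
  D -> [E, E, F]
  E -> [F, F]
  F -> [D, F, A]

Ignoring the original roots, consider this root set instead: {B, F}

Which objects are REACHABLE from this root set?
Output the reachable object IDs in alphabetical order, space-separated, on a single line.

Roots: B F
Mark B: refs=E, marked=B
Mark F: refs=D F A, marked=B F
Mark E: refs=F F, marked=B E F
Mark D: refs=E E F, marked=B D E F
Mark A: refs=null C A, marked=A B D E F
Mark C: refs=C, marked=A B C D E F
Unmarked (collected): (none)

Answer: A B C D E F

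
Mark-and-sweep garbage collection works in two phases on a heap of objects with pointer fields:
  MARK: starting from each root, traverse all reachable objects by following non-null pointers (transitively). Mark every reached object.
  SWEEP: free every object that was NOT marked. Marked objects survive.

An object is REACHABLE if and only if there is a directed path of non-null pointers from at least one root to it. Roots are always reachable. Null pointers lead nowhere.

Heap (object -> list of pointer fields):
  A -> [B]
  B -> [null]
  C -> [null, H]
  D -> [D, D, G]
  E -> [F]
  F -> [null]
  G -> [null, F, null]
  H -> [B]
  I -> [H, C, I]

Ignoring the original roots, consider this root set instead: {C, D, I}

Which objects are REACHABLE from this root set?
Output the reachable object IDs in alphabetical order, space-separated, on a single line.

Roots: C D I
Mark C: refs=null H, marked=C
Mark D: refs=D D G, marked=C D
Mark I: refs=H C I, marked=C D I
Mark H: refs=B, marked=C D H I
Mark G: refs=null F null, marked=C D G H I
Mark B: refs=null, marked=B C D G H I
Mark F: refs=null, marked=B C D F G H I
Unmarked (collected): A E

Answer: B C D F G H I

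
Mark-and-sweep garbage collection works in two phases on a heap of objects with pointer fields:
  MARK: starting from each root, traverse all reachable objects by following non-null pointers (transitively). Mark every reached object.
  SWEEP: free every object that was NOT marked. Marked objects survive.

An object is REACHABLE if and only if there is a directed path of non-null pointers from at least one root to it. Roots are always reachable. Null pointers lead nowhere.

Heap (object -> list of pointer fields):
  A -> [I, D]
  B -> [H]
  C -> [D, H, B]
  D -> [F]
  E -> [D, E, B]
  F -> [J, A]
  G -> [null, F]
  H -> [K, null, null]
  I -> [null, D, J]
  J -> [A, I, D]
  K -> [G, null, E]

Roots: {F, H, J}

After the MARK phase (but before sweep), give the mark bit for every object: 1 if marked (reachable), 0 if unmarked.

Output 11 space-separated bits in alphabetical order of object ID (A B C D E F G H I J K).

Answer: 1 1 0 1 1 1 1 1 1 1 1

Derivation:
Roots: F H J
Mark F: refs=J A, marked=F
Mark H: refs=K null null, marked=F H
Mark J: refs=A I D, marked=F H J
Mark A: refs=I D, marked=A F H J
Mark K: refs=G null E, marked=A F H J K
Mark I: refs=null D J, marked=A F H I J K
Mark D: refs=F, marked=A D F H I J K
Mark G: refs=null F, marked=A D F G H I J K
Mark E: refs=D E B, marked=A D E F G H I J K
Mark B: refs=H, marked=A B D E F G H I J K
Unmarked (collected): C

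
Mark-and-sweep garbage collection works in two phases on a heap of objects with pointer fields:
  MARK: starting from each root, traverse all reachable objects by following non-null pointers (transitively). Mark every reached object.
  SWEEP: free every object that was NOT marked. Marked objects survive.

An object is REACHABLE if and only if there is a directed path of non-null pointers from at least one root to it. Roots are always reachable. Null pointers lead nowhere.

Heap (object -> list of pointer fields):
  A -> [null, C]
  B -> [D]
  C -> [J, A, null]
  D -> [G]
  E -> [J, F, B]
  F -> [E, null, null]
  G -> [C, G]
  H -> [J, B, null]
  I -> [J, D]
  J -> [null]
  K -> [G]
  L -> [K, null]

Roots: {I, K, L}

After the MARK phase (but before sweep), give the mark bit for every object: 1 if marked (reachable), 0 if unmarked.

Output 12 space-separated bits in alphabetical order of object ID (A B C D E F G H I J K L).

Answer: 1 0 1 1 0 0 1 0 1 1 1 1

Derivation:
Roots: I K L
Mark I: refs=J D, marked=I
Mark K: refs=G, marked=I K
Mark L: refs=K null, marked=I K L
Mark J: refs=null, marked=I J K L
Mark D: refs=G, marked=D I J K L
Mark G: refs=C G, marked=D G I J K L
Mark C: refs=J A null, marked=C D G I J K L
Mark A: refs=null C, marked=A C D G I J K L
Unmarked (collected): B E F H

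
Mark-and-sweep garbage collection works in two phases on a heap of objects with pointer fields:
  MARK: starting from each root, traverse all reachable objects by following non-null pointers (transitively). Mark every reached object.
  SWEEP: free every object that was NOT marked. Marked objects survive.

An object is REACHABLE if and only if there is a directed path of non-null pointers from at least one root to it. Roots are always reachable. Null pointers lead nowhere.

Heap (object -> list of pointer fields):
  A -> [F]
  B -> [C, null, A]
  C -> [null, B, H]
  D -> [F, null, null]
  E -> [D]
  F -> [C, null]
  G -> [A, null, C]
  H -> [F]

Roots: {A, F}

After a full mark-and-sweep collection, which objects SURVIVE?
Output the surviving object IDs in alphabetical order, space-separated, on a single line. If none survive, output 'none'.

Answer: A B C F H

Derivation:
Roots: A F
Mark A: refs=F, marked=A
Mark F: refs=C null, marked=A F
Mark C: refs=null B H, marked=A C F
Mark B: refs=C null A, marked=A B C F
Mark H: refs=F, marked=A B C F H
Unmarked (collected): D E G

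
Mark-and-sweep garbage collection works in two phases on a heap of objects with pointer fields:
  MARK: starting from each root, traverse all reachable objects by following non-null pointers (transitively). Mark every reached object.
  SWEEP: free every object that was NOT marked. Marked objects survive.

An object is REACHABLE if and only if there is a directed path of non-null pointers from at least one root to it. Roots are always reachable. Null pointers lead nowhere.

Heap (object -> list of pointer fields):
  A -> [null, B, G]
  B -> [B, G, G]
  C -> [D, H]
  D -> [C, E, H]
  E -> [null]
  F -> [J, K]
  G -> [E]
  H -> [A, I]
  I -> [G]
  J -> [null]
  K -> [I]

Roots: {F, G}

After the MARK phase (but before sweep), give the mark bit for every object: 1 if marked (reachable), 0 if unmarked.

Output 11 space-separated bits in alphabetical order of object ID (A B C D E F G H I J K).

Roots: F G
Mark F: refs=J K, marked=F
Mark G: refs=E, marked=F G
Mark J: refs=null, marked=F G J
Mark K: refs=I, marked=F G J K
Mark E: refs=null, marked=E F G J K
Mark I: refs=G, marked=E F G I J K
Unmarked (collected): A B C D H

Answer: 0 0 0 0 1 1 1 0 1 1 1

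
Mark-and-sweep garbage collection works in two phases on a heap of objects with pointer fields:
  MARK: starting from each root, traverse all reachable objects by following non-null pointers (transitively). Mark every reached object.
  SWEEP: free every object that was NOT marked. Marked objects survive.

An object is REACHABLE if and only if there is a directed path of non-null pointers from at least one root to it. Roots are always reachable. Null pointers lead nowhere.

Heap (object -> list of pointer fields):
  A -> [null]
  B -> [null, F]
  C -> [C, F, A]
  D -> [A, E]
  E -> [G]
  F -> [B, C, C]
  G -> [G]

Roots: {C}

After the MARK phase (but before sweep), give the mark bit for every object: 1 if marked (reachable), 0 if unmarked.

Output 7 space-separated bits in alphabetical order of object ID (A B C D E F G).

Answer: 1 1 1 0 0 1 0

Derivation:
Roots: C
Mark C: refs=C F A, marked=C
Mark F: refs=B C C, marked=C F
Mark A: refs=null, marked=A C F
Mark B: refs=null F, marked=A B C F
Unmarked (collected): D E G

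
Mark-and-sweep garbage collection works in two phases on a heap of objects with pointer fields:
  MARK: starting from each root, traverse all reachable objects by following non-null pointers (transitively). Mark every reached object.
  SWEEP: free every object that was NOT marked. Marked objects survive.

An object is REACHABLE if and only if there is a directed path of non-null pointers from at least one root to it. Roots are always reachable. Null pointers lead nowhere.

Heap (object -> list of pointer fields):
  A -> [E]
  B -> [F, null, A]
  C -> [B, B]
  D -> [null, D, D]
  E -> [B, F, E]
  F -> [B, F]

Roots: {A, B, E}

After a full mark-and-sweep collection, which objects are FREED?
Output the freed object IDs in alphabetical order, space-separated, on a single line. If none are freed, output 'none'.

Roots: A B E
Mark A: refs=E, marked=A
Mark B: refs=F null A, marked=A B
Mark E: refs=B F E, marked=A B E
Mark F: refs=B F, marked=A B E F
Unmarked (collected): C D

Answer: C D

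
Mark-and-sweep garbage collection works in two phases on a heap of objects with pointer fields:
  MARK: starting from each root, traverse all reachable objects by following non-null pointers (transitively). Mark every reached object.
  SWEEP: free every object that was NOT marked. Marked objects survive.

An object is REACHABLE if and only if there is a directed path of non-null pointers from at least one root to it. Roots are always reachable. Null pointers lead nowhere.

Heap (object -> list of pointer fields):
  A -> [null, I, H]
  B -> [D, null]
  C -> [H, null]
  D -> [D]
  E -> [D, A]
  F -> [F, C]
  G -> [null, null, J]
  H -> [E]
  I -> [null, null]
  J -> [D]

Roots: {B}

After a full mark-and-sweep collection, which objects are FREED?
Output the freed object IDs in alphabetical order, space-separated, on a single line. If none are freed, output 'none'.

Roots: B
Mark B: refs=D null, marked=B
Mark D: refs=D, marked=B D
Unmarked (collected): A C E F G H I J

Answer: A C E F G H I J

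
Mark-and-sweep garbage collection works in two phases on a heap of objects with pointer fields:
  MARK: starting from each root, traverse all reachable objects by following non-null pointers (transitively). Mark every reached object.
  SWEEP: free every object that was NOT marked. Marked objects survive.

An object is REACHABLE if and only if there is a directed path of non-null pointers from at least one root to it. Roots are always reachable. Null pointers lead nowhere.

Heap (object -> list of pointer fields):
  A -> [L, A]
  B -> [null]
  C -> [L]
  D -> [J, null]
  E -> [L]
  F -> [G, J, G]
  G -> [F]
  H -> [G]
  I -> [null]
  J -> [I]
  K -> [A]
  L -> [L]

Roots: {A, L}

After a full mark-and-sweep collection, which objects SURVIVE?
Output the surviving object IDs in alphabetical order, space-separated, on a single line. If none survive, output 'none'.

Roots: A L
Mark A: refs=L A, marked=A
Mark L: refs=L, marked=A L
Unmarked (collected): B C D E F G H I J K

Answer: A L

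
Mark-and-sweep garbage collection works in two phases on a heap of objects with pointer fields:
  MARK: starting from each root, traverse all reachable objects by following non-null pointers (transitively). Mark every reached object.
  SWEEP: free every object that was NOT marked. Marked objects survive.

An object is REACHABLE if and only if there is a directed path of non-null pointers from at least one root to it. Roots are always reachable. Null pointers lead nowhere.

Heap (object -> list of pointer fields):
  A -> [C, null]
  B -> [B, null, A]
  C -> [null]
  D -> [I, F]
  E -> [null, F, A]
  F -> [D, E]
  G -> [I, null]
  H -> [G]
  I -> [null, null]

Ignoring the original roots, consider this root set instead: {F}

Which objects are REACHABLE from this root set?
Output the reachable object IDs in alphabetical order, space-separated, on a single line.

Answer: A C D E F I

Derivation:
Roots: F
Mark F: refs=D E, marked=F
Mark D: refs=I F, marked=D F
Mark E: refs=null F A, marked=D E F
Mark I: refs=null null, marked=D E F I
Mark A: refs=C null, marked=A D E F I
Mark C: refs=null, marked=A C D E F I
Unmarked (collected): B G H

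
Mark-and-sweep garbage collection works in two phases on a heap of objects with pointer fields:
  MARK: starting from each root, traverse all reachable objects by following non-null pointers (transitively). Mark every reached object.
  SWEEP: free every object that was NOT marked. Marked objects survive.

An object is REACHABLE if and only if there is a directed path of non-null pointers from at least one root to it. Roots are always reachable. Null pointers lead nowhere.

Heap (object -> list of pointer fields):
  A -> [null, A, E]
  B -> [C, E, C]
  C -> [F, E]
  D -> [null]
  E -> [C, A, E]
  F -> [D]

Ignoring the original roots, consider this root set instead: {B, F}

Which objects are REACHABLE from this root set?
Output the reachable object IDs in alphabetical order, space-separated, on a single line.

Answer: A B C D E F

Derivation:
Roots: B F
Mark B: refs=C E C, marked=B
Mark F: refs=D, marked=B F
Mark C: refs=F E, marked=B C F
Mark E: refs=C A E, marked=B C E F
Mark D: refs=null, marked=B C D E F
Mark A: refs=null A E, marked=A B C D E F
Unmarked (collected): (none)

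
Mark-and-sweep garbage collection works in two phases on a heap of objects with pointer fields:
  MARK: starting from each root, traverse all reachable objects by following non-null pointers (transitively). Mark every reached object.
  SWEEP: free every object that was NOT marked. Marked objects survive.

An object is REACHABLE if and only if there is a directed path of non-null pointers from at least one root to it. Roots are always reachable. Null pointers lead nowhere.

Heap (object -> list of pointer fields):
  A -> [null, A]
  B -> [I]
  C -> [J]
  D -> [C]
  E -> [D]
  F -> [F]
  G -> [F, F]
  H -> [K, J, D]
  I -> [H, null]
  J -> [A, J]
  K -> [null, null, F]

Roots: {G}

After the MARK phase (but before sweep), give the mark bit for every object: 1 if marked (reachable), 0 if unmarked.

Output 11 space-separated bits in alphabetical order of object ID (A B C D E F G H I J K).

Answer: 0 0 0 0 0 1 1 0 0 0 0

Derivation:
Roots: G
Mark G: refs=F F, marked=G
Mark F: refs=F, marked=F G
Unmarked (collected): A B C D E H I J K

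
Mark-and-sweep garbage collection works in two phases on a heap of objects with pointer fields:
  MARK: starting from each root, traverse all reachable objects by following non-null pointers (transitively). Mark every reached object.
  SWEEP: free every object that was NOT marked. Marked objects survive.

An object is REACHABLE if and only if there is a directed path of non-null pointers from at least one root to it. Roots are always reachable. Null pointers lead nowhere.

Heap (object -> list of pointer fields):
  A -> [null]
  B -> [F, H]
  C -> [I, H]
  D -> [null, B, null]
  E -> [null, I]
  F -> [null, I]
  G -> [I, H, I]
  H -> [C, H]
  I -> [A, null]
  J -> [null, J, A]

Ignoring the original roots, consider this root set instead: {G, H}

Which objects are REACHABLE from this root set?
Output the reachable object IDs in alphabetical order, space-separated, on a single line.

Answer: A C G H I

Derivation:
Roots: G H
Mark G: refs=I H I, marked=G
Mark H: refs=C H, marked=G H
Mark I: refs=A null, marked=G H I
Mark C: refs=I H, marked=C G H I
Mark A: refs=null, marked=A C G H I
Unmarked (collected): B D E F J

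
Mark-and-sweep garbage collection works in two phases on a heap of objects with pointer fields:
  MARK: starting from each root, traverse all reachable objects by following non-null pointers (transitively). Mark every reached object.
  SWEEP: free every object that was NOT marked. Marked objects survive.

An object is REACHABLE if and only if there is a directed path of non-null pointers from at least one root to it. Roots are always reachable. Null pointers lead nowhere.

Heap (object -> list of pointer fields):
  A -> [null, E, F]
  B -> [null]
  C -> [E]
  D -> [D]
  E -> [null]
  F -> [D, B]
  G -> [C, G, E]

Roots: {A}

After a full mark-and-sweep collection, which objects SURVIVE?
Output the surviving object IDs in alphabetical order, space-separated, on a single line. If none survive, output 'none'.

Roots: A
Mark A: refs=null E F, marked=A
Mark E: refs=null, marked=A E
Mark F: refs=D B, marked=A E F
Mark D: refs=D, marked=A D E F
Mark B: refs=null, marked=A B D E F
Unmarked (collected): C G

Answer: A B D E F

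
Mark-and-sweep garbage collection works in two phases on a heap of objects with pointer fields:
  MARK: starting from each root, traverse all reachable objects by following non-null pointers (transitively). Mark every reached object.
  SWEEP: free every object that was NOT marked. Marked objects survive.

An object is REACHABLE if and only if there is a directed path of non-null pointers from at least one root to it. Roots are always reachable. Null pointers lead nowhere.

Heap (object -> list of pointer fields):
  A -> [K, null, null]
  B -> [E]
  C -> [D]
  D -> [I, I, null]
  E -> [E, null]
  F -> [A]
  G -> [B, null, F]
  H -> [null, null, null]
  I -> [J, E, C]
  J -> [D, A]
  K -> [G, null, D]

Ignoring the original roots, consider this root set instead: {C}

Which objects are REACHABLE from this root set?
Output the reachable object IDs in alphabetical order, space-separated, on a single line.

Roots: C
Mark C: refs=D, marked=C
Mark D: refs=I I null, marked=C D
Mark I: refs=J E C, marked=C D I
Mark J: refs=D A, marked=C D I J
Mark E: refs=E null, marked=C D E I J
Mark A: refs=K null null, marked=A C D E I J
Mark K: refs=G null D, marked=A C D E I J K
Mark G: refs=B null F, marked=A C D E G I J K
Mark B: refs=E, marked=A B C D E G I J K
Mark F: refs=A, marked=A B C D E F G I J K
Unmarked (collected): H

Answer: A B C D E F G I J K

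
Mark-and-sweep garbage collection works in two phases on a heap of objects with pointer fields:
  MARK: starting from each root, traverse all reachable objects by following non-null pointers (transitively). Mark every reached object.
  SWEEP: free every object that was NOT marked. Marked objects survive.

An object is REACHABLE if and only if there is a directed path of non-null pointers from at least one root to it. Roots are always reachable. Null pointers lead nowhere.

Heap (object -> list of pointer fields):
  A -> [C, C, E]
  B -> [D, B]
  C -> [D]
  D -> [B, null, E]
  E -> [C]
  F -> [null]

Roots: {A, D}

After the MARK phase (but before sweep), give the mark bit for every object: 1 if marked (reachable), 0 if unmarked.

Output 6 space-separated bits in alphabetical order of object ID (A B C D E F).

Answer: 1 1 1 1 1 0

Derivation:
Roots: A D
Mark A: refs=C C E, marked=A
Mark D: refs=B null E, marked=A D
Mark C: refs=D, marked=A C D
Mark E: refs=C, marked=A C D E
Mark B: refs=D B, marked=A B C D E
Unmarked (collected): F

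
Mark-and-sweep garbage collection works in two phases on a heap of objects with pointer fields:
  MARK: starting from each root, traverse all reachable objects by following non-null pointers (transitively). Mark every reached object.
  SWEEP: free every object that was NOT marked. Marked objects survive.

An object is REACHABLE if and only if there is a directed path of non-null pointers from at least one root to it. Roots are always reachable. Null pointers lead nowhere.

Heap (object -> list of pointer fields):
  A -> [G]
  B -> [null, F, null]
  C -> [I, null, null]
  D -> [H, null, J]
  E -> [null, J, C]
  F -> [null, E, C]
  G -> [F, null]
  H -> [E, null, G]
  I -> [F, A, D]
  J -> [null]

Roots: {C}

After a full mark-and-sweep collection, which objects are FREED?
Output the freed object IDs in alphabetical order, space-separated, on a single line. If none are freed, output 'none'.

Answer: B

Derivation:
Roots: C
Mark C: refs=I null null, marked=C
Mark I: refs=F A D, marked=C I
Mark F: refs=null E C, marked=C F I
Mark A: refs=G, marked=A C F I
Mark D: refs=H null J, marked=A C D F I
Mark E: refs=null J C, marked=A C D E F I
Mark G: refs=F null, marked=A C D E F G I
Mark H: refs=E null G, marked=A C D E F G H I
Mark J: refs=null, marked=A C D E F G H I J
Unmarked (collected): B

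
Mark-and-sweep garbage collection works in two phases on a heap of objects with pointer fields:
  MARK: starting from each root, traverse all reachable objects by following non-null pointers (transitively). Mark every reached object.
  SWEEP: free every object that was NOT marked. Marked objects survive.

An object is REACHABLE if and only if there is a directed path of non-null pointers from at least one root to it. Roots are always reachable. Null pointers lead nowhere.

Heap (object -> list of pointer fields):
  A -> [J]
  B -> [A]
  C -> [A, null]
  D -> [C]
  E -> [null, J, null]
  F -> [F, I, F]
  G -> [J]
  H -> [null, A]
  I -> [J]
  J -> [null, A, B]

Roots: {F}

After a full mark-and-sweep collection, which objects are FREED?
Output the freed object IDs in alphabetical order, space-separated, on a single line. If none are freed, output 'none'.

Roots: F
Mark F: refs=F I F, marked=F
Mark I: refs=J, marked=F I
Mark J: refs=null A B, marked=F I J
Mark A: refs=J, marked=A F I J
Mark B: refs=A, marked=A B F I J
Unmarked (collected): C D E G H

Answer: C D E G H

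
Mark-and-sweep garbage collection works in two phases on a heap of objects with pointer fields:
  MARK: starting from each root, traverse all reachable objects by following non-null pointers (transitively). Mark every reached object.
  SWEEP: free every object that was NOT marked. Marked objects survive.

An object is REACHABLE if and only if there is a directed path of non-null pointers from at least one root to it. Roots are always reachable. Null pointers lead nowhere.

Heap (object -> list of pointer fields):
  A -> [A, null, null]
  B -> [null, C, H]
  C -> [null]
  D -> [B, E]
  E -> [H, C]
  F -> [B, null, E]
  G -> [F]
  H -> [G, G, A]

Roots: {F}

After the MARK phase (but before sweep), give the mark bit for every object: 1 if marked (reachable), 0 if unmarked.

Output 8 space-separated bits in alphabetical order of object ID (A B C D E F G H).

Roots: F
Mark F: refs=B null E, marked=F
Mark B: refs=null C H, marked=B F
Mark E: refs=H C, marked=B E F
Mark C: refs=null, marked=B C E F
Mark H: refs=G G A, marked=B C E F H
Mark G: refs=F, marked=B C E F G H
Mark A: refs=A null null, marked=A B C E F G H
Unmarked (collected): D

Answer: 1 1 1 0 1 1 1 1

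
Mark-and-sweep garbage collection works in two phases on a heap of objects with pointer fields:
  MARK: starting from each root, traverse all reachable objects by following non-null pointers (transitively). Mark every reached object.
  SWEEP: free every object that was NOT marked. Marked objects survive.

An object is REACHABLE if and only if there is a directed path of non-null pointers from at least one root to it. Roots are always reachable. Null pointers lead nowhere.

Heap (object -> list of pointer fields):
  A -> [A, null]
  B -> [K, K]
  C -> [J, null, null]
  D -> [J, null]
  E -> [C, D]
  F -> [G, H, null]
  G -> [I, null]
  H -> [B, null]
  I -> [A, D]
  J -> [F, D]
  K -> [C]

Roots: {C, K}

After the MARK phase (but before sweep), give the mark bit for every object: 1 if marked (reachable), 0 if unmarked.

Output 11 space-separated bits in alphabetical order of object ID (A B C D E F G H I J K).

Roots: C K
Mark C: refs=J null null, marked=C
Mark K: refs=C, marked=C K
Mark J: refs=F D, marked=C J K
Mark F: refs=G H null, marked=C F J K
Mark D: refs=J null, marked=C D F J K
Mark G: refs=I null, marked=C D F G J K
Mark H: refs=B null, marked=C D F G H J K
Mark I: refs=A D, marked=C D F G H I J K
Mark B: refs=K K, marked=B C D F G H I J K
Mark A: refs=A null, marked=A B C D F G H I J K
Unmarked (collected): E

Answer: 1 1 1 1 0 1 1 1 1 1 1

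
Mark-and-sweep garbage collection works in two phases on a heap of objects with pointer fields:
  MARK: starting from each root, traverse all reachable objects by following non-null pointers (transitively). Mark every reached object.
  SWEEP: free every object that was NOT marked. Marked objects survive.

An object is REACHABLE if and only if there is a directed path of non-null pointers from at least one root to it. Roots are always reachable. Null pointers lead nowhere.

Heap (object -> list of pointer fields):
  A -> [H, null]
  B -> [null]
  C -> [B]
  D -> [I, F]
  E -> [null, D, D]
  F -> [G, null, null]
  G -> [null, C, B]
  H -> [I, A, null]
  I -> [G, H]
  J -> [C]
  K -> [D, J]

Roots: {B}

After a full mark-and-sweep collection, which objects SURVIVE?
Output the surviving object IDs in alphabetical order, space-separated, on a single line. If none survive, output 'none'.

Roots: B
Mark B: refs=null, marked=B
Unmarked (collected): A C D E F G H I J K

Answer: B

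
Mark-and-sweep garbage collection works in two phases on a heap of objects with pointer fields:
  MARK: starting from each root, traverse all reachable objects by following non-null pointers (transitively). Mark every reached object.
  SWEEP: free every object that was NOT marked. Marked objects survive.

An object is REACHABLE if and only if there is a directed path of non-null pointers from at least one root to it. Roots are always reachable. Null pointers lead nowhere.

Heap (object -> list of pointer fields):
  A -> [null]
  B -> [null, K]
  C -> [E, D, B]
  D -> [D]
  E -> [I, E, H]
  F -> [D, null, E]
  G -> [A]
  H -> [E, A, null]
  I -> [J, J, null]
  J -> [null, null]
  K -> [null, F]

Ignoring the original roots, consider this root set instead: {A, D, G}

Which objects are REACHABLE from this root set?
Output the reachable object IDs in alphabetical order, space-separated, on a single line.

Roots: A D G
Mark A: refs=null, marked=A
Mark D: refs=D, marked=A D
Mark G: refs=A, marked=A D G
Unmarked (collected): B C E F H I J K

Answer: A D G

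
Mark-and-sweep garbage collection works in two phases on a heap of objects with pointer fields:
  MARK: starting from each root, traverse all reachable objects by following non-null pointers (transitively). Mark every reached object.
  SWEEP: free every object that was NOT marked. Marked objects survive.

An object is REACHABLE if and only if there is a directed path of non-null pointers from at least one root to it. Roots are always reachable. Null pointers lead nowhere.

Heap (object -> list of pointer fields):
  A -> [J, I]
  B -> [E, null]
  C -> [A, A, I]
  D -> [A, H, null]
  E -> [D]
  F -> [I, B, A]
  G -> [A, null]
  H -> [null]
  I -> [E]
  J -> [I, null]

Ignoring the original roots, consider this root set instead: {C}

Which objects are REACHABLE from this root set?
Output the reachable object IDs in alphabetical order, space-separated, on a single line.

Answer: A C D E H I J

Derivation:
Roots: C
Mark C: refs=A A I, marked=C
Mark A: refs=J I, marked=A C
Mark I: refs=E, marked=A C I
Mark J: refs=I null, marked=A C I J
Mark E: refs=D, marked=A C E I J
Mark D: refs=A H null, marked=A C D E I J
Mark H: refs=null, marked=A C D E H I J
Unmarked (collected): B F G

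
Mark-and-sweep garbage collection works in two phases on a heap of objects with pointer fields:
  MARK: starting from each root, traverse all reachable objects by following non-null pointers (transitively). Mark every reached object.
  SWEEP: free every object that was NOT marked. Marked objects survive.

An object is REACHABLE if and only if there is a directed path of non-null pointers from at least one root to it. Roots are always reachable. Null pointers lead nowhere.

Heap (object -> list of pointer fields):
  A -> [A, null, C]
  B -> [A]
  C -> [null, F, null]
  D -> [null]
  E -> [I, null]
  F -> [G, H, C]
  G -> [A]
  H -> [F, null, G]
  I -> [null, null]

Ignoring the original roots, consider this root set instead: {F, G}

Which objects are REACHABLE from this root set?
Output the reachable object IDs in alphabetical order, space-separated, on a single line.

Answer: A C F G H

Derivation:
Roots: F G
Mark F: refs=G H C, marked=F
Mark G: refs=A, marked=F G
Mark H: refs=F null G, marked=F G H
Mark C: refs=null F null, marked=C F G H
Mark A: refs=A null C, marked=A C F G H
Unmarked (collected): B D E I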